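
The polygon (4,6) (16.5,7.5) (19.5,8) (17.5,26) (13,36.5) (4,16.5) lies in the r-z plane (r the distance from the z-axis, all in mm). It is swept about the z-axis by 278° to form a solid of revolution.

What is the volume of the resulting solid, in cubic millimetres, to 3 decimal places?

Volume = 17510.014 mm³

Profile (r,z), 6 vertices: (4,6) (16.5,7.5) (19.5,8) (17.5,26) (13,36.5) (4,16.5)
edge 0: (4,6)→(16.5,7.5)  cross = 4·7.5 − 16.5·6 = -69.0000; (r_i+r_j)·cross = 20.5·-69.0000 = -1414.5000
edge 1: (16.5,7.5)→(19.5,8)  cross = 16.5·8 − 19.5·7.5 = -14.2500; (r_i+r_j)·cross = 36·-14.2500 = -513.0000
edge 2: (19.5,8)→(17.5,26)  cross = 19.5·26 − 17.5·8 = 367.0000; (r_i+r_j)·cross = 37·367.0000 = 13579.0000
edge 3: (17.5,26)→(13,36.5)  cross = 17.5·36.5 − 13·26 = 300.7500; (r_i+r_j)·cross = 30.5·300.7500 = 9172.8750
edge 4: (13,36.5)→(4,16.5)  cross = 13·16.5 − 4·36.5 = 68.5000; (r_i+r_j)·cross = 17·68.5000 = 1164.5000
edge 5: (4,16.5)→(4,6)  cross = 4·6 − 4·16.5 = -42.0000; (r_i+r_j)·cross = 8·-42.0000 = -336.0000
Σcross = 611.0000 → A = |Σcross|/2 = 305.5000 mm²
Σ(r_i+r_j)·cross = 21652.8750 → first moment M = |Σ|/6 = 3608.8125
R_c = M/A = 3608.8125/305.5000 = 11.8128 mm
θ = 278° = 4.852015 rad
V = θ·R_c·A = 4.852015·11.8128·305.5000 = 17510.014 mm³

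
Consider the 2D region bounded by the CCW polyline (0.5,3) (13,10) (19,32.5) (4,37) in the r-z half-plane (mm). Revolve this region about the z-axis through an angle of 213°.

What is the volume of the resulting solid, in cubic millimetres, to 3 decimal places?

Profile (r,z), 4 vertices: (0.5,3) (13,10) (19,32.5) (4,37)
edge 0: (0.5,3)→(13,10)  cross = 0.5·10 − 13·3 = -34.0000; (r_i+r_j)·cross = 13.5·-34.0000 = -459.0000
edge 1: (13,10)→(19,32.5)  cross = 13·32.5 − 19·10 = 232.5000; (r_i+r_j)·cross = 32·232.5000 = 7440.0000
edge 2: (19,32.5)→(4,37)  cross = 19·37 − 4·32.5 = 573.0000; (r_i+r_j)·cross = 23·573.0000 = 13179.0000
edge 3: (4,37)→(0.5,3)  cross = 4·3 − 0.5·37 = -6.5000; (r_i+r_j)·cross = 4.5·-6.5000 = -29.2500
Σcross = 765.0000 → A = |Σcross|/2 = 382.5000 mm²
Σ(r_i+r_j)·cross = 20130.7500 → first moment M = |Σ|/6 = 3355.1250
R_c = M/A = 3355.1250/382.5000 = 8.7716 mm
θ = 213° = 3.717551 rad
V = θ·R_c·A = 3.717551·8.7716·382.5000 = 12472.849 mm³

Volume = 12472.849 mm³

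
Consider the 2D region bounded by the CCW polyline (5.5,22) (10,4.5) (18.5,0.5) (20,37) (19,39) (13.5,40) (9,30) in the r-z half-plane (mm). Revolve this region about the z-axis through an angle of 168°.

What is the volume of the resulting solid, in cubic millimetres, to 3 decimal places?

Volume = 16026.416 mm³

Profile (r,z), 7 vertices: (5.5,22) (10,4.5) (18.5,0.5) (20,37) (19,39) (13.5,40) (9,30)
edge 0: (5.5,22)→(10,4.5)  cross = 5.5·4.5 − 10·22 = -195.2500; (r_i+r_j)·cross = 15.5·-195.2500 = -3026.3750
edge 1: (10,4.5)→(18.5,0.5)  cross = 10·0.5 − 18.5·4.5 = -78.2500; (r_i+r_j)·cross = 28.5·-78.2500 = -2230.1250
edge 2: (18.5,0.5)→(20,37)  cross = 18.5·37 − 20·0.5 = 674.5000; (r_i+r_j)·cross = 38.5·674.5000 = 25968.2500
edge 3: (20,37)→(19,39)  cross = 20·39 − 19·37 = 77.0000; (r_i+r_j)·cross = 39·77.0000 = 3003.0000
edge 4: (19,39)→(13.5,40)  cross = 19·40 − 13.5·39 = 233.5000; (r_i+r_j)·cross = 32.5·233.5000 = 7588.7500
edge 5: (13.5,40)→(9,30)  cross = 13.5·30 − 9·40 = 45.0000; (r_i+r_j)·cross = 22.5·45.0000 = 1012.5000
edge 6: (9,30)→(5.5,22)  cross = 9·22 − 5.5·30 = 33.0000; (r_i+r_j)·cross = 14.5·33.0000 = 478.5000
Σcross = 789.5000 → A = |Σcross|/2 = 394.7500 mm²
Σ(r_i+r_j)·cross = 32794.5000 → first moment M = |Σ|/6 = 5465.7500
R_c = M/A = 5465.7500/394.7500 = 13.8461 mm
θ = 168° = 2.932153 rad
V = θ·R_c·A = 2.932153·13.8461·394.7500 = 16026.416 mm³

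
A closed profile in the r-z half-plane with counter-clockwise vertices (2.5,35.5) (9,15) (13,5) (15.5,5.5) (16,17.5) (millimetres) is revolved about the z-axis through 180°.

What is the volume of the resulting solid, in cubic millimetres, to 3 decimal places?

Volume = 4585.154 mm³

Profile (r,z), 5 vertices: (2.5,35.5) (9,15) (13,5) (15.5,5.5) (16,17.5)
edge 0: (2.5,35.5)→(9,15)  cross = 2.5·15 − 9·35.5 = -282.0000; (r_i+r_j)·cross = 11.5·-282.0000 = -3243.0000
edge 1: (9,15)→(13,5)  cross = 9·5 − 13·15 = -150.0000; (r_i+r_j)·cross = 22·-150.0000 = -3300.0000
edge 2: (13,5)→(15.5,5.5)  cross = 13·5.5 − 15.5·5 = -6.0000; (r_i+r_j)·cross = 28.5·-6.0000 = -171.0000
edge 3: (15.5,5.5)→(16,17.5)  cross = 15.5·17.5 − 16·5.5 = 183.2500; (r_i+r_j)·cross = 31.5·183.2500 = 5772.3750
edge 4: (16,17.5)→(2.5,35.5)  cross = 16·35.5 − 2.5·17.5 = 524.2500; (r_i+r_j)·cross = 18.5·524.2500 = 9698.6250
Σcross = 269.5000 → A = |Σcross|/2 = 134.7500 mm²
Σ(r_i+r_j)·cross = 8757.0000 → first moment M = |Σ|/6 = 1459.5000
R_c = M/A = 1459.5000/134.7500 = 10.8312 mm
θ = 180° = 3.141593 rad
V = θ·R_c·A = 3.141593·10.8312·134.7500 = 4585.154 mm³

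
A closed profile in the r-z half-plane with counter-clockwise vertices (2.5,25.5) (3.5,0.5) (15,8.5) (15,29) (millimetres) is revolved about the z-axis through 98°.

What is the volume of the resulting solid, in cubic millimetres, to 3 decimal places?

Volume = 4143.107 mm³

Profile (r,z), 4 vertices: (2.5,25.5) (3.5,0.5) (15,8.5) (15,29)
edge 0: (2.5,25.5)→(3.5,0.5)  cross = 2.5·0.5 − 3.5·25.5 = -88.0000; (r_i+r_j)·cross = 6·-88.0000 = -528.0000
edge 1: (3.5,0.5)→(15,8.5)  cross = 3.5·8.5 − 15·0.5 = 22.2500; (r_i+r_j)·cross = 18.5·22.2500 = 411.6250
edge 2: (15,8.5)→(15,29)  cross = 15·29 − 15·8.5 = 307.5000; (r_i+r_j)·cross = 30·307.5000 = 9225.0000
edge 3: (15,29)→(2.5,25.5)  cross = 15·25.5 − 2.5·29 = 310.0000; (r_i+r_j)·cross = 17.5·310.0000 = 5425.0000
Σcross = 551.7500 → A = |Σcross|/2 = 275.8750 mm²
Σ(r_i+r_j)·cross = 14533.6250 → first moment M = |Σ|/6 = 2422.2708
R_c = M/A = 2422.2708/275.8750 = 8.7803 mm
θ = 98° = 1.710423 rad
V = θ·R_c·A = 1.710423·8.7803·275.8750 = 4143.107 mm³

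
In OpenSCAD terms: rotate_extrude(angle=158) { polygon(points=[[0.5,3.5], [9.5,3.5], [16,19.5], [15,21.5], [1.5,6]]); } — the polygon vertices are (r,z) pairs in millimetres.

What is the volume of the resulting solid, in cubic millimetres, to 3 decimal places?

Profile (r,z), 5 vertices: (0.5,3.5) (9.5,3.5) (16,19.5) (15,21.5) (1.5,6)
edge 0: (0.5,3.5)→(9.5,3.5)  cross = 0.5·3.5 − 9.5·3.5 = -31.5000; (r_i+r_j)·cross = 10·-31.5000 = -315.0000
edge 1: (9.5,3.5)→(16,19.5)  cross = 9.5·19.5 − 16·3.5 = 129.2500; (r_i+r_j)·cross = 25.5·129.2500 = 3295.8750
edge 2: (16,19.5)→(15,21.5)  cross = 16·21.5 − 15·19.5 = 51.5000; (r_i+r_j)·cross = 31·51.5000 = 1596.5000
edge 3: (15,21.5)→(1.5,6)  cross = 15·6 − 1.5·21.5 = 57.7500; (r_i+r_j)·cross = 16.5·57.7500 = 952.8750
edge 4: (1.5,6)→(0.5,3.5)  cross = 1.5·3.5 − 0.5·6 = 2.2500; (r_i+r_j)·cross = 2·2.2500 = 4.5000
Σcross = 209.2500 → A = |Σcross|/2 = 104.6250 mm²
Σ(r_i+r_j)·cross = 5534.7500 → first moment M = |Σ|/6 = 922.4583
R_c = M/A = 922.4583/104.6250 = 8.8168 mm
θ = 158° = 2.757620 rad
V = θ·R_c·A = 2.757620·8.8168·104.6250 = 2543.790 mm³

Volume = 2543.790 mm³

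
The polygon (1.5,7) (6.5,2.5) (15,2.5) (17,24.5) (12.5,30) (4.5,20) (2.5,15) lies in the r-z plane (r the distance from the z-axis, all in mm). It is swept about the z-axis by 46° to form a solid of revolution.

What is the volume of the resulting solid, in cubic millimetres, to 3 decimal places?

Profile (r,z), 7 vertices: (1.5,7) (6.5,2.5) (15,2.5) (17,24.5) (12.5,30) (4.5,20) (2.5,15)
edge 0: (1.5,7)→(6.5,2.5)  cross = 1.5·2.5 − 6.5·7 = -41.7500; (r_i+r_j)·cross = 8·-41.7500 = -334.0000
edge 1: (6.5,2.5)→(15,2.5)  cross = 6.5·2.5 − 15·2.5 = -21.2500; (r_i+r_j)·cross = 21.5·-21.2500 = -456.8750
edge 2: (15,2.5)→(17,24.5)  cross = 15·24.5 − 17·2.5 = 325.0000; (r_i+r_j)·cross = 32·325.0000 = 10400.0000
edge 3: (17,24.5)→(12.5,30)  cross = 17·30 − 12.5·24.5 = 203.7500; (r_i+r_j)·cross = 29.5·203.7500 = 6010.6250
edge 4: (12.5,30)→(4.5,20)  cross = 12.5·20 − 4.5·30 = 115.0000; (r_i+r_j)·cross = 17·115.0000 = 1955.0000
edge 5: (4.5,20)→(2.5,15)  cross = 4.5·15 − 2.5·20 = 17.5000; (r_i+r_j)·cross = 7·17.5000 = 122.5000
edge 6: (2.5,15)→(1.5,7)  cross = 2.5·7 − 1.5·15 = -5.0000; (r_i+r_j)·cross = 4·-5.0000 = -20.0000
Σcross = 593.2500 → A = |Σcross|/2 = 296.6250 mm²
Σ(r_i+r_j)·cross = 17677.2500 → first moment M = |Σ|/6 = 2946.2083
R_c = M/A = 2946.2083/296.6250 = 9.9324 mm
θ = 46° = 0.802851 rad
V = θ·R_c·A = 0.802851·9.9324·296.6250 = 2365.368 mm³

Volume = 2365.368 mm³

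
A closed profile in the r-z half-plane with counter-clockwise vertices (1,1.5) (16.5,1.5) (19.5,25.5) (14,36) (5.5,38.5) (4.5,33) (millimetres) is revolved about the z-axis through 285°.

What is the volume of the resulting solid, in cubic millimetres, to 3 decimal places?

Volume = 26389.935 mm³

Profile (r,z), 6 vertices: (1,1.5) (16.5,1.5) (19.5,25.5) (14,36) (5.5,38.5) (4.5,33)
edge 0: (1,1.5)→(16.5,1.5)  cross = 1·1.5 − 16.5·1.5 = -23.2500; (r_i+r_j)·cross = 17.5·-23.2500 = -406.8750
edge 1: (16.5,1.5)→(19.5,25.5)  cross = 16.5·25.5 − 19.5·1.5 = 391.5000; (r_i+r_j)·cross = 36·391.5000 = 14094.0000
edge 2: (19.5,25.5)→(14,36)  cross = 19.5·36 − 14·25.5 = 345.0000; (r_i+r_j)·cross = 33.5·345.0000 = 11557.5000
edge 3: (14,36)→(5.5,38.5)  cross = 14·38.5 − 5.5·36 = 341.0000; (r_i+r_j)·cross = 19.5·341.0000 = 6649.5000
edge 4: (5.5,38.5)→(4.5,33)  cross = 5.5·33 − 4.5·38.5 = 8.2500; (r_i+r_j)·cross = 10·8.2500 = 82.5000
edge 5: (4.5,33)→(1,1.5)  cross = 4.5·1.5 − 1·33 = -26.2500; (r_i+r_j)·cross = 5.5·-26.2500 = -144.3750
Σcross = 1036.2500 → A = |Σcross|/2 = 518.1250 mm²
Σ(r_i+r_j)·cross = 31832.2500 → first moment M = |Σ|/6 = 5305.3750
R_c = M/A = 5305.3750/518.1250 = 10.2396 mm
θ = 285° = 4.974188 rad
V = θ·R_c·A = 4.974188·10.2396·518.1250 = 26389.935 mm³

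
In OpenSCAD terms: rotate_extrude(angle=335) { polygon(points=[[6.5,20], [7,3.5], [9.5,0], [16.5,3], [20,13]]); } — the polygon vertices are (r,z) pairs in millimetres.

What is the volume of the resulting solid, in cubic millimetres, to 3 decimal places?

Volume = 12287.649 mm³

Profile (r,z), 5 vertices: (6.5,20) (7,3.5) (9.5,0) (16.5,3) (20,13)
edge 0: (6.5,20)→(7,3.5)  cross = 6.5·3.5 − 7·20 = -117.2500; (r_i+r_j)·cross = 13.5·-117.2500 = -1582.8750
edge 1: (7,3.5)→(9.5,0)  cross = 7·0 − 9.5·3.5 = -33.2500; (r_i+r_j)·cross = 16.5·-33.2500 = -548.6250
edge 2: (9.5,0)→(16.5,3)  cross = 9.5·3 − 16.5·0 = 28.5000; (r_i+r_j)·cross = 26·28.5000 = 741.0000
edge 3: (16.5,3)→(20,13)  cross = 16.5·13 − 20·3 = 154.5000; (r_i+r_j)·cross = 36.5·154.5000 = 5639.2500
edge 4: (20,13)→(6.5,20)  cross = 20·20 − 6.5·13 = 315.5000; (r_i+r_j)·cross = 26.5·315.5000 = 8360.7500
Σcross = 348.0000 → A = |Σcross|/2 = 174.0000 mm²
Σ(r_i+r_j)·cross = 12609.5000 → first moment M = |Σ|/6 = 2101.5833
R_c = M/A = 2101.5833/174.0000 = 12.0781 mm
θ = 335° = 5.846853 rad
V = θ·R_c·A = 5.846853·12.0781·174.0000 = 12287.649 mm³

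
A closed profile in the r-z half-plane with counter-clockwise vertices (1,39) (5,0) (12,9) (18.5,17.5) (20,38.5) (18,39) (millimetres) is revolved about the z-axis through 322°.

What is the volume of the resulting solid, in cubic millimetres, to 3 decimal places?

Volume = 28822.317 mm³

Profile (r,z), 6 vertices: (1,39) (5,0) (12,9) (18.5,17.5) (20,38.5) (18,39)
edge 0: (1,39)→(5,0)  cross = 1·0 − 5·39 = -195.0000; (r_i+r_j)·cross = 6·-195.0000 = -1170.0000
edge 1: (5,0)→(12,9)  cross = 5·9 − 12·0 = 45.0000; (r_i+r_j)·cross = 17·45.0000 = 765.0000
edge 2: (12,9)→(18.5,17.5)  cross = 12·17.5 − 18.5·9 = 43.5000; (r_i+r_j)·cross = 30.5·43.5000 = 1326.7500
edge 3: (18.5,17.5)→(20,38.5)  cross = 18.5·38.5 − 20·17.5 = 362.2500; (r_i+r_j)·cross = 38.5·362.2500 = 13946.6250
edge 4: (20,38.5)→(18,39)  cross = 20·39 − 18·38.5 = 87.0000; (r_i+r_j)·cross = 38·87.0000 = 3306.0000
edge 5: (18,39)→(1,39)  cross = 18·39 − 1·39 = 663.0000; (r_i+r_j)·cross = 19·663.0000 = 12597.0000
Σcross = 1005.7500 → A = |Σcross|/2 = 502.8750 mm²
Σ(r_i+r_j)·cross = 30771.3750 → first moment M = |Σ|/6 = 5128.5625
R_c = M/A = 5128.5625/502.8750 = 10.1985 mm
θ = 322° = 5.619960 rad
V = θ·R_c·A = 5.619960·10.1985·502.8750 = 28822.317 mm³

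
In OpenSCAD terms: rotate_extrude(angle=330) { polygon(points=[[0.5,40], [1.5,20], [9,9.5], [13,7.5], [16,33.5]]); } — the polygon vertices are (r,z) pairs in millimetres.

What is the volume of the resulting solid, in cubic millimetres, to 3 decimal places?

Profile (r,z), 5 vertices: (0.5,40) (1.5,20) (9,9.5) (13,7.5) (16,33.5)
edge 0: (0.5,40)→(1.5,20)  cross = 0.5·20 − 1.5·40 = -50.0000; (r_i+r_j)·cross = 2·-50.0000 = -100.0000
edge 1: (1.5,20)→(9,9.5)  cross = 1.5·9.5 − 9·20 = -165.7500; (r_i+r_j)·cross = 10.5·-165.7500 = -1740.3750
edge 2: (9,9.5)→(13,7.5)  cross = 9·7.5 − 13·9.5 = -56.0000; (r_i+r_j)·cross = 22·-56.0000 = -1232.0000
edge 3: (13,7.5)→(16,33.5)  cross = 13·33.5 − 16·7.5 = 315.5000; (r_i+r_j)·cross = 29·315.5000 = 9149.5000
edge 4: (16,33.5)→(0.5,40)  cross = 16·40 − 0.5·33.5 = 623.2500; (r_i+r_j)·cross = 16.5·623.2500 = 10283.6250
Σcross = 667.0000 → A = |Σcross|/2 = 333.5000 mm²
Σ(r_i+r_j)·cross = 16360.7500 → first moment M = |Σ|/6 = 2726.7917
R_c = M/A = 2726.7917/333.5000 = 8.1763 mm
θ = 330° = 5.759587 rad
V = θ·R_c·A = 5.759587·8.1763·333.5000 = 15705.193 mm³

Volume = 15705.193 mm³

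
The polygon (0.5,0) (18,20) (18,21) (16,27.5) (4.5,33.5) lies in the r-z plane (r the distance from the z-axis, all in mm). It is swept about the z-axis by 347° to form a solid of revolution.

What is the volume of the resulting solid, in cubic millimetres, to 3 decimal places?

Profile (r,z), 5 vertices: (0.5,0) (18,20) (18,21) (16,27.5) (4.5,33.5)
edge 0: (0.5,0)→(18,20)  cross = 0.5·20 − 18·0 = 10.0000; (r_i+r_j)·cross = 18.5·10.0000 = 185.0000
edge 1: (18,20)→(18,21)  cross = 18·21 − 18·20 = 18.0000; (r_i+r_j)·cross = 36·18.0000 = 648.0000
edge 2: (18,21)→(16,27.5)  cross = 18·27.5 − 16·21 = 159.0000; (r_i+r_j)·cross = 34·159.0000 = 5406.0000
edge 3: (16,27.5)→(4.5,33.5)  cross = 16·33.5 − 4.5·27.5 = 412.2500; (r_i+r_j)·cross = 20.5·412.2500 = 8451.1250
edge 4: (4.5,33.5)→(0.5,0)  cross = 4.5·0 − 0.5·33.5 = -16.7500; (r_i+r_j)·cross = 5·-16.7500 = -83.7500
Σcross = 582.5000 → A = |Σcross|/2 = 291.2500 mm²
Σ(r_i+r_j)·cross = 14606.3750 → first moment M = |Σ|/6 = 2434.3958
R_c = M/A = 2434.3958/291.2500 = 8.3584 mm
θ = 347° = 6.056293 rad
V = θ·R_c·A = 6.056293·8.3584·291.2500 = 14743.413 mm³

Volume = 14743.413 mm³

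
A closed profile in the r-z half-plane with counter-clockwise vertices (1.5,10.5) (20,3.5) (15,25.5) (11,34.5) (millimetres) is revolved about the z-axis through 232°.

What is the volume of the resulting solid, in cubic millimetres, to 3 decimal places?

Volume = 12531.656 mm³

Profile (r,z), 4 vertices: (1.5,10.5) (20,3.5) (15,25.5) (11,34.5)
edge 0: (1.5,10.5)→(20,3.5)  cross = 1.5·3.5 − 20·10.5 = -204.7500; (r_i+r_j)·cross = 21.5·-204.7500 = -4402.1250
edge 1: (20,3.5)→(15,25.5)  cross = 20·25.5 − 15·3.5 = 457.5000; (r_i+r_j)·cross = 35·457.5000 = 16012.5000
edge 2: (15,25.5)→(11,34.5)  cross = 15·34.5 − 11·25.5 = 237.0000; (r_i+r_j)·cross = 26·237.0000 = 6162.0000
edge 3: (11,34.5)→(1.5,10.5)  cross = 11·10.5 − 1.5·34.5 = 63.7500; (r_i+r_j)·cross = 12.5·63.7500 = 796.8750
Σcross = 553.5000 → A = |Σcross|/2 = 276.7500 mm²
Σ(r_i+r_j)·cross = 18569.2500 → first moment M = |Σ|/6 = 3094.8750
R_c = M/A = 3094.8750/276.7500 = 11.1829 mm
θ = 232° = 4.049164 rad
V = θ·R_c·A = 4.049164·11.1829·276.7500 = 12531.656 mm³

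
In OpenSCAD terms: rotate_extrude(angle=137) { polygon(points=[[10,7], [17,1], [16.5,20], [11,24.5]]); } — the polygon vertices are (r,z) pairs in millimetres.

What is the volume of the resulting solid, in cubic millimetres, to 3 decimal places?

Volume = 3759.259 mm³

Profile (r,z), 4 vertices: (10,7) (17,1) (16.5,20) (11,24.5)
edge 0: (10,7)→(17,1)  cross = 10·1 − 17·7 = -109.0000; (r_i+r_j)·cross = 27·-109.0000 = -2943.0000
edge 1: (17,1)→(16.5,20)  cross = 17·20 − 16.5·1 = 323.5000; (r_i+r_j)·cross = 33.5·323.5000 = 10837.2500
edge 2: (16.5,20)→(11,24.5)  cross = 16.5·24.5 − 11·20 = 184.2500; (r_i+r_j)·cross = 27.5·184.2500 = 5066.8750
edge 3: (11,24.5)→(10,7)  cross = 11·7 − 10·24.5 = -168.0000; (r_i+r_j)·cross = 21·-168.0000 = -3528.0000
Σcross = 230.7500 → A = |Σcross|/2 = 115.3750 mm²
Σ(r_i+r_j)·cross = 9433.1250 → first moment M = |Σ|/6 = 1572.1875
R_c = M/A = 1572.1875/115.3750 = 13.6268 mm
θ = 137° = 2.391101 rad
V = θ·R_c·A = 2.391101·13.6268·115.3750 = 3759.259 mm³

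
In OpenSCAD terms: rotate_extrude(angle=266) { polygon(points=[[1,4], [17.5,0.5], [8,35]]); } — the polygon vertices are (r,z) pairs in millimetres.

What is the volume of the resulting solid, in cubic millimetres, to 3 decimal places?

Volume = 10990.524 mm³

Profile (r,z), 3 vertices: (1,4) (17.5,0.5) (8,35)
edge 0: (1,4)→(17.5,0.5)  cross = 1·0.5 − 17.5·4 = -69.5000; (r_i+r_j)·cross = 18.5·-69.5000 = -1285.7500
edge 1: (17.5,0.5)→(8,35)  cross = 17.5·35 − 8·0.5 = 608.5000; (r_i+r_j)·cross = 25.5·608.5000 = 15516.7500
edge 2: (8,35)→(1,4)  cross = 8·4 − 1·35 = -3.0000; (r_i+r_j)·cross = 9·-3.0000 = -27.0000
Σcross = 536.0000 → A = |Σcross|/2 = 268.0000 mm²
Σ(r_i+r_j)·cross = 14204.0000 → first moment M = |Σ|/6 = 2367.3333
R_c = M/A = 2367.3333/268.0000 = 8.8333 mm
θ = 266° = 4.642576 rad
V = θ·R_c·A = 4.642576·8.8333·268.0000 = 10990.524 mm³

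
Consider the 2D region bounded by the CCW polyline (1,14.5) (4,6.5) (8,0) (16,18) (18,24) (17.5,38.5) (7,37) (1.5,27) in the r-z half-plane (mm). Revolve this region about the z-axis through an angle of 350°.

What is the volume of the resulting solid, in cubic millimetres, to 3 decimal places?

Volume = 25135.705 mm³

Profile (r,z), 8 vertices: (1,14.5) (4,6.5) (8,0) (16,18) (18,24) (17.5,38.5) (7,37) (1.5,27)
edge 0: (1,14.5)→(4,6.5)  cross = 1·6.5 − 4·14.5 = -51.5000; (r_i+r_j)·cross = 5·-51.5000 = -257.5000
edge 1: (4,6.5)→(8,0)  cross = 4·0 − 8·6.5 = -52.0000; (r_i+r_j)·cross = 12·-52.0000 = -624.0000
edge 2: (8,0)→(16,18)  cross = 8·18 − 16·0 = 144.0000; (r_i+r_j)·cross = 24·144.0000 = 3456.0000
edge 3: (16,18)→(18,24)  cross = 16·24 − 18·18 = 60.0000; (r_i+r_j)·cross = 34·60.0000 = 2040.0000
edge 4: (18,24)→(17.5,38.5)  cross = 18·38.5 − 17.5·24 = 273.0000; (r_i+r_j)·cross = 35.5·273.0000 = 9691.5000
edge 5: (17.5,38.5)→(7,37)  cross = 17.5·37 − 7·38.5 = 378.0000; (r_i+r_j)·cross = 24.5·378.0000 = 9261.0000
edge 6: (7,37)→(1.5,27)  cross = 7·27 − 1.5·37 = 133.5000; (r_i+r_j)·cross = 8.5·133.5000 = 1134.7500
edge 7: (1.5,27)→(1,14.5)  cross = 1.5·14.5 − 1·27 = -5.2500; (r_i+r_j)·cross = 2.5·-5.2500 = -13.1250
Σcross = 879.7500 → A = |Σcross|/2 = 439.8750 mm²
Σ(r_i+r_j)·cross = 24688.6250 → first moment M = |Σ|/6 = 4114.7708
R_c = M/A = 4114.7708/439.8750 = 9.3544 mm
θ = 350° = 6.108652 rad
V = θ·R_c·A = 6.108652·9.3544·439.8750 = 25135.705 mm³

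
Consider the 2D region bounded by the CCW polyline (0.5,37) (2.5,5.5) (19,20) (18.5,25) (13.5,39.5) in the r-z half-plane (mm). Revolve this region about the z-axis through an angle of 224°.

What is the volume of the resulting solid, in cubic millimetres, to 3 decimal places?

Profile (r,z), 5 vertices: (0.5,37) (2.5,5.5) (19,20) (18.5,25) (13.5,39.5)
edge 0: (0.5,37)→(2.5,5.5)  cross = 0.5·5.5 − 2.5·37 = -89.7500; (r_i+r_j)·cross = 3·-89.7500 = -269.2500
edge 1: (2.5,5.5)→(19,20)  cross = 2.5·20 − 19·5.5 = -54.5000; (r_i+r_j)·cross = 21.5·-54.5000 = -1171.7500
edge 2: (19,20)→(18.5,25)  cross = 19·25 − 18.5·20 = 105.0000; (r_i+r_j)·cross = 37.5·105.0000 = 3937.5000
edge 3: (18.5,25)→(13.5,39.5)  cross = 18.5·39.5 − 13.5·25 = 393.2500; (r_i+r_j)·cross = 32·393.2500 = 12584.0000
edge 4: (13.5,39.5)→(0.5,37)  cross = 13.5·37 − 0.5·39.5 = 479.7500; (r_i+r_j)·cross = 14·479.7500 = 6716.5000
Σcross = 833.7500 → A = |Σcross|/2 = 416.8750 mm²
Σ(r_i+r_j)·cross = 21797.0000 → first moment M = |Σ|/6 = 3632.8333
R_c = M/A = 3632.8333/416.8750 = 8.7144 mm
θ = 224° = 3.909538 rad
V = θ·R_c·A = 3.909538·8.7144·416.8750 = 14202.698 mm³

Volume = 14202.698 mm³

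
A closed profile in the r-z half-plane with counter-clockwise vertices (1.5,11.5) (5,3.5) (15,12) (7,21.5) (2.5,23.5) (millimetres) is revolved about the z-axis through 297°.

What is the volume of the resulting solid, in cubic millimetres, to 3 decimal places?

Profile (r,z), 5 vertices: (1.5,11.5) (5,3.5) (15,12) (7,21.5) (2.5,23.5)
edge 0: (1.5,11.5)→(5,3.5)  cross = 1.5·3.5 − 5·11.5 = -52.2500; (r_i+r_j)·cross = 6.5·-52.2500 = -339.6250
edge 1: (5,3.5)→(15,12)  cross = 5·12 − 15·3.5 = 7.5000; (r_i+r_j)·cross = 20·7.5000 = 150.0000
edge 2: (15,12)→(7,21.5)  cross = 15·21.5 − 7·12 = 238.5000; (r_i+r_j)·cross = 22·238.5000 = 5247.0000
edge 3: (7,21.5)→(2.5,23.5)  cross = 7·23.5 − 2.5·21.5 = 110.7500; (r_i+r_j)·cross = 9.5·110.7500 = 1052.1250
edge 4: (2.5,23.5)→(1.5,11.5)  cross = 2.5·11.5 − 1.5·23.5 = -6.5000; (r_i+r_j)·cross = 4·-6.5000 = -26.0000
Σcross = 298.0000 → A = |Σcross|/2 = 149.0000 mm²
Σ(r_i+r_j)·cross = 6083.5000 → first moment M = |Σ|/6 = 1013.9167
R_c = M/A = 1013.9167/149.0000 = 6.8048 mm
θ = 297° = 5.183628 rad
V = θ·R_c·A = 5.183628·6.8048·149.0000 = 5255.767 mm³

Volume = 5255.767 mm³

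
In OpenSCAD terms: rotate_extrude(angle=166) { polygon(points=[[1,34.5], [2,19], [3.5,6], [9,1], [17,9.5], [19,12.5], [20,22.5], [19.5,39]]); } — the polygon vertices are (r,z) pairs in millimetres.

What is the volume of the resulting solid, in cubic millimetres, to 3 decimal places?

Volume = 17019.271 mm³

Profile (r,z), 8 vertices: (1,34.5) (2,19) (3.5,6) (9,1) (17,9.5) (19,12.5) (20,22.5) (19.5,39)
edge 0: (1,34.5)→(2,19)  cross = 1·19 − 2·34.5 = -50.0000; (r_i+r_j)·cross = 3·-50.0000 = -150.0000
edge 1: (2,19)→(3.5,6)  cross = 2·6 − 3.5·19 = -54.5000; (r_i+r_j)·cross = 5.5·-54.5000 = -299.7500
edge 2: (3.5,6)→(9,1)  cross = 3.5·1 − 9·6 = -50.5000; (r_i+r_j)·cross = 12.5·-50.5000 = -631.2500
edge 3: (9,1)→(17,9.5)  cross = 9·9.5 − 17·1 = 68.5000; (r_i+r_j)·cross = 26·68.5000 = 1781.0000
edge 4: (17,9.5)→(19,12.5)  cross = 17·12.5 − 19·9.5 = 32.0000; (r_i+r_j)·cross = 36·32.0000 = 1152.0000
edge 5: (19,12.5)→(20,22.5)  cross = 19·22.5 − 20·12.5 = 177.5000; (r_i+r_j)·cross = 39·177.5000 = 6922.5000
edge 6: (20,22.5)→(19.5,39)  cross = 20·39 − 19.5·22.5 = 341.2500; (r_i+r_j)·cross = 39.5·341.2500 = 13479.3750
edge 7: (19.5,39)→(1,34.5)  cross = 19.5·34.5 − 1·39 = 633.7500; (r_i+r_j)·cross = 20.5·633.7500 = 12991.8750
Σcross = 1098.0000 → A = |Σcross|/2 = 549.0000 mm²
Σ(r_i+r_j)·cross = 35245.7500 → first moment M = |Σ|/6 = 5874.2917
R_c = M/A = 5874.2917/549.0000 = 10.7000 mm
θ = 166° = 2.897247 rad
V = θ·R_c·A = 2.897247·10.7000·549.0000 = 17019.271 mm³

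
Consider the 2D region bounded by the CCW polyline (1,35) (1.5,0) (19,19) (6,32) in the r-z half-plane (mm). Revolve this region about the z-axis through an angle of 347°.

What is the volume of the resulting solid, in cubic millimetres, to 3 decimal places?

Volume = 14180.809 mm³

Profile (r,z), 4 vertices: (1,35) (1.5,0) (19,19) (6,32)
edge 0: (1,35)→(1.5,0)  cross = 1·0 − 1.5·35 = -52.5000; (r_i+r_j)·cross = 2.5·-52.5000 = -131.2500
edge 1: (1.5,0)→(19,19)  cross = 1.5·19 − 19·0 = 28.5000; (r_i+r_j)·cross = 20.5·28.5000 = 584.2500
edge 2: (19,19)→(6,32)  cross = 19·32 − 6·19 = 494.0000; (r_i+r_j)·cross = 25·494.0000 = 12350.0000
edge 3: (6,32)→(1,35)  cross = 6·35 − 1·32 = 178.0000; (r_i+r_j)·cross = 7·178.0000 = 1246.0000
Σcross = 648.0000 → A = |Σcross|/2 = 324.0000 mm²
Σ(r_i+r_j)·cross = 14049.0000 → first moment M = |Σ|/6 = 2341.5000
R_c = M/A = 2341.5000/324.0000 = 7.2269 mm
θ = 347° = 6.056293 rad
V = θ·R_c·A = 6.056293·7.2269·324.0000 = 14180.809 mm³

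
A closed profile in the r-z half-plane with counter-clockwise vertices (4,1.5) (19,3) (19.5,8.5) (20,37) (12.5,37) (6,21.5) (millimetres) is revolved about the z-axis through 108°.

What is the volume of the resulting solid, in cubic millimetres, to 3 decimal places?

Profile (r,z), 6 vertices: (4,1.5) (19,3) (19.5,8.5) (20,37) (12.5,37) (6,21.5)
edge 0: (4,1.5)→(19,3)  cross = 4·3 − 19·1.5 = -16.5000; (r_i+r_j)·cross = 23·-16.5000 = -379.5000
edge 1: (19,3)→(19.5,8.5)  cross = 19·8.5 − 19.5·3 = 103.0000; (r_i+r_j)·cross = 38.5·103.0000 = 3965.5000
edge 2: (19.5,8.5)→(20,37)  cross = 19.5·37 − 20·8.5 = 551.5000; (r_i+r_j)·cross = 39.5·551.5000 = 21784.2500
edge 3: (20,37)→(12.5,37)  cross = 20·37 − 12.5·37 = 277.5000; (r_i+r_j)·cross = 32.5·277.5000 = 9018.7500
edge 4: (12.5,37)→(6,21.5)  cross = 12.5·21.5 − 6·37 = 46.7500; (r_i+r_j)·cross = 18.5·46.7500 = 864.8750
edge 5: (6,21.5)→(4,1.5)  cross = 6·1.5 − 4·21.5 = -77.0000; (r_i+r_j)·cross = 10·-77.0000 = -770.0000
Σcross = 885.2500 → A = |Σcross|/2 = 442.6250 mm²
Σ(r_i+r_j)·cross = 34483.8750 → first moment M = |Σ|/6 = 5747.3125
R_c = M/A = 5747.3125/442.6250 = 12.9846 mm
θ = 108° = 1.884956 rad
V = θ·R_c·A = 1.884956·12.9846·442.6250 = 10833.429 mm³

Volume = 10833.429 mm³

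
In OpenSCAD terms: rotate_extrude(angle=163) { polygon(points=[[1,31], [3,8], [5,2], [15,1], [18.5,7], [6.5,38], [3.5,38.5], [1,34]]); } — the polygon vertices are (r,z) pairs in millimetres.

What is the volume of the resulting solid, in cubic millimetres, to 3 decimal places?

Profile (r,z), 8 vertices: (1,31) (3,8) (5,2) (15,1) (18.5,7) (6.5,38) (3.5,38.5) (1,34)
edge 0: (1,31)→(3,8)  cross = 1·8 − 3·31 = -85.0000; (r_i+r_j)·cross = 4·-85.0000 = -340.0000
edge 1: (3,8)→(5,2)  cross = 3·2 − 5·8 = -34.0000; (r_i+r_j)·cross = 8·-34.0000 = -272.0000
edge 2: (5,2)→(15,1)  cross = 5·1 − 15·2 = -25.0000; (r_i+r_j)·cross = 20·-25.0000 = -500.0000
edge 3: (15,1)→(18.5,7)  cross = 15·7 − 18.5·1 = 86.5000; (r_i+r_j)·cross = 33.5·86.5000 = 2897.7500
edge 4: (18.5,7)→(6.5,38)  cross = 18.5·38 − 6.5·7 = 657.5000; (r_i+r_j)·cross = 25·657.5000 = 16437.5000
edge 5: (6.5,38)→(3.5,38.5)  cross = 6.5·38.5 − 3.5·38 = 117.2500; (r_i+r_j)·cross = 10·117.2500 = 1172.5000
edge 6: (3.5,38.5)→(1,34)  cross = 3.5·34 − 1·38.5 = 80.5000; (r_i+r_j)·cross = 4.5·80.5000 = 362.2500
edge 7: (1,34)→(1,31)  cross = 1·31 − 1·34 = -3.0000; (r_i+r_j)·cross = 2·-3.0000 = -6.0000
Σcross = 794.7500 → A = |Σcross|/2 = 397.3750 mm²
Σ(r_i+r_j)·cross = 19752.0000 → first moment M = |Σ|/6 = 3292.0000
R_c = M/A = 3292.0000/397.3750 = 8.2844 mm
θ = 163° = 2.844887 rad
V = θ·R_c·A = 2.844887·8.2844·397.3750 = 9365.367 mm³

Volume = 9365.367 mm³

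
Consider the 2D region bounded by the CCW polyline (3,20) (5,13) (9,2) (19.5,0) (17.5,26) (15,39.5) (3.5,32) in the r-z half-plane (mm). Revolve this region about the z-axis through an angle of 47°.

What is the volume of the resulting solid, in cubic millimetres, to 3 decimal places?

Profile (r,z), 7 vertices: (3,20) (5,13) (9,2) (19.5,0) (17.5,26) (15,39.5) (3.5,32)
edge 0: (3,20)→(5,13)  cross = 3·13 − 5·20 = -61.0000; (r_i+r_j)·cross = 8·-61.0000 = -488.0000
edge 1: (5,13)→(9,2)  cross = 5·2 − 9·13 = -107.0000; (r_i+r_j)·cross = 14·-107.0000 = -1498.0000
edge 2: (9,2)→(19.5,0)  cross = 9·0 − 19.5·2 = -39.0000; (r_i+r_j)·cross = 28.5·-39.0000 = -1111.5000
edge 3: (19.5,0)→(17.5,26)  cross = 19.5·26 − 17.5·0 = 507.0000; (r_i+r_j)·cross = 37·507.0000 = 18759.0000
edge 4: (17.5,26)→(15,39.5)  cross = 17.5·39.5 − 15·26 = 301.2500; (r_i+r_j)·cross = 32.5·301.2500 = 9790.6250
edge 5: (15,39.5)→(3.5,32)  cross = 15·32 − 3.5·39.5 = 341.7500; (r_i+r_j)·cross = 18.5·341.7500 = 6322.3750
edge 6: (3.5,32)→(3,20)  cross = 3.5·20 − 3·32 = -26.0000; (r_i+r_j)·cross = 6.5·-26.0000 = -169.0000
Σcross = 917.0000 → A = |Σcross|/2 = 458.5000 mm²
Σ(r_i+r_j)·cross = 31605.5000 → first moment M = |Σ|/6 = 5267.5833
R_c = M/A = 5267.5833/458.5000 = 11.4887 mm
θ = 47° = 0.820305 rad
V = θ·R_c·A = 0.820305·11.4887·458.5000 = 4321.024 mm³

Volume = 4321.024 mm³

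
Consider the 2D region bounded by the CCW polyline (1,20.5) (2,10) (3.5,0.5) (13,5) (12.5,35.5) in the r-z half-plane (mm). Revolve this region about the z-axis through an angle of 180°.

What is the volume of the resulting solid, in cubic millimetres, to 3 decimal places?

Profile (r,z), 5 vertices: (1,20.5) (2,10) (3.5,0.5) (13,5) (12.5,35.5)
edge 0: (1,20.5)→(2,10)  cross = 1·10 − 2·20.5 = -31.0000; (r_i+r_j)·cross = 3·-31.0000 = -93.0000
edge 1: (2,10)→(3.5,0.5)  cross = 2·0.5 − 3.5·10 = -34.0000; (r_i+r_j)·cross = 5.5·-34.0000 = -187.0000
edge 2: (3.5,0.5)→(13,5)  cross = 3.5·5 − 13·0.5 = 11.0000; (r_i+r_j)·cross = 16.5·11.0000 = 181.5000
edge 3: (13,5)→(12.5,35.5)  cross = 13·35.5 − 12.5·5 = 399.0000; (r_i+r_j)·cross = 25.5·399.0000 = 10174.5000
edge 4: (12.5,35.5)→(1,20.5)  cross = 12.5·20.5 − 1·35.5 = 220.7500; (r_i+r_j)·cross = 13.5·220.7500 = 2980.1250
Σcross = 565.7500 → A = |Σcross|/2 = 282.8750 mm²
Σ(r_i+r_j)·cross = 13056.1250 → first moment M = |Σ|/6 = 2176.0208
R_c = M/A = 2176.0208/282.8750 = 7.6925 mm
θ = 180° = 3.141593 rad
V = θ·R_c·A = 3.141593·7.6925·282.8750 = 6836.171 mm³

Volume = 6836.171 mm³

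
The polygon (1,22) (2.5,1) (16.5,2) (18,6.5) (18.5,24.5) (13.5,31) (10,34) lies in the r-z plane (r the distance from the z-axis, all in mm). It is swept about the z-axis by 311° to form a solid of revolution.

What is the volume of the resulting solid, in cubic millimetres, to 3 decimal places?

Profile (r,z), 7 vertices: (1,22) (2.5,1) (16.5,2) (18,6.5) (18.5,24.5) (13.5,31) (10,34)
edge 0: (1,22)→(2.5,1)  cross = 1·1 − 2.5·22 = -54.0000; (r_i+r_j)·cross = 3.5·-54.0000 = -189.0000
edge 1: (2.5,1)→(16.5,2)  cross = 2.5·2 − 16.5·1 = -11.5000; (r_i+r_j)·cross = 19·-11.5000 = -218.5000
edge 2: (16.5,2)→(18,6.5)  cross = 16.5·6.5 − 18·2 = 71.2500; (r_i+r_j)·cross = 34.5·71.2500 = 2458.1250
edge 3: (18,6.5)→(18.5,24.5)  cross = 18·24.5 − 18.5·6.5 = 320.7500; (r_i+r_j)·cross = 36.5·320.7500 = 11707.3750
edge 4: (18.5,24.5)→(13.5,31)  cross = 18.5·31 − 13.5·24.5 = 242.7500; (r_i+r_j)·cross = 32·242.7500 = 7768.0000
edge 5: (13.5,31)→(10,34)  cross = 13.5·34 − 10·31 = 149.0000; (r_i+r_j)·cross = 23.5·149.0000 = 3501.5000
edge 6: (10,34)→(1,22)  cross = 10·22 − 1·34 = 186.0000; (r_i+r_j)·cross = 11·186.0000 = 2046.0000
Σcross = 904.2500 → A = |Σcross|/2 = 452.1250 mm²
Σ(r_i+r_j)·cross = 27073.5000 → first moment M = |Σ|/6 = 4512.2500
R_c = M/A = 4512.2500/452.1250 = 9.9801 mm
θ = 311° = 5.427974 rad
V = θ·R_c·A = 5.427974·9.9801·452.1250 = 24492.376 mm³

Volume = 24492.376 mm³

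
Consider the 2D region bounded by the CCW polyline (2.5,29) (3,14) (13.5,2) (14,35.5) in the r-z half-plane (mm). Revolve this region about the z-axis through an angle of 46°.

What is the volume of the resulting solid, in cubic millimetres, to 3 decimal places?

Profile (r,z), 4 vertices: (2.5,29) (3,14) (13.5,2) (14,35.5)
edge 0: (2.5,29)→(3,14)  cross = 2.5·14 − 3·29 = -52.0000; (r_i+r_j)·cross = 5.5·-52.0000 = -286.0000
edge 1: (3,14)→(13.5,2)  cross = 3·2 − 13.5·14 = -183.0000; (r_i+r_j)·cross = 16.5·-183.0000 = -3019.5000
edge 2: (13.5,2)→(14,35.5)  cross = 13.5·35.5 − 14·2 = 451.2500; (r_i+r_j)·cross = 27.5·451.2500 = 12409.3750
edge 3: (14,35.5)→(2.5,29)  cross = 14·29 − 2.5·35.5 = 317.2500; (r_i+r_j)·cross = 16.5·317.2500 = 5234.6250
Σcross = 533.5000 → A = |Σcross|/2 = 266.7500 mm²
Σ(r_i+r_j)·cross = 14338.5000 → first moment M = |Σ|/6 = 2389.7500
R_c = M/A = 2389.7500/266.7500 = 8.9588 mm
θ = 46° = 0.802851 rad
V = θ·R_c·A = 0.802851·8.9588·266.7500 = 1918.614 mm³

Volume = 1918.614 mm³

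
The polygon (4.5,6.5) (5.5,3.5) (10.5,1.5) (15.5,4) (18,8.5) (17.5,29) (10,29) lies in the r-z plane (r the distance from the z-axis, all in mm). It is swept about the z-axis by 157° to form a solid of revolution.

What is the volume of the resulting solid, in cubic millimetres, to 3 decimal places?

Profile (r,z), 7 vertices: (4.5,6.5) (5.5,3.5) (10.5,1.5) (15.5,4) (18,8.5) (17.5,29) (10,29)
edge 0: (4.5,6.5)→(5.5,3.5)  cross = 4.5·3.5 − 5.5·6.5 = -20.0000; (r_i+r_j)·cross = 10·-20.0000 = -200.0000
edge 1: (5.5,3.5)→(10.5,1.5)  cross = 5.5·1.5 − 10.5·3.5 = -28.5000; (r_i+r_j)·cross = 16·-28.5000 = -456.0000
edge 2: (10.5,1.5)→(15.5,4)  cross = 10.5·4 − 15.5·1.5 = 18.7500; (r_i+r_j)·cross = 26·18.7500 = 487.5000
edge 3: (15.5,4)→(18,8.5)  cross = 15.5·8.5 − 18·4 = 59.7500; (r_i+r_j)·cross = 33.5·59.7500 = 2001.6250
edge 4: (18,8.5)→(17.5,29)  cross = 18·29 − 17.5·8.5 = 373.2500; (r_i+r_j)·cross = 35.5·373.2500 = 13250.3750
edge 5: (17.5,29)→(10,29)  cross = 17.5·29 − 10·29 = 217.5000; (r_i+r_j)·cross = 27.5·217.5000 = 5981.2500
edge 6: (10,29)→(4.5,6.5)  cross = 10·6.5 − 4.5·29 = -65.5000; (r_i+r_j)·cross = 14.5·-65.5000 = -949.7500
Σcross = 555.2500 → A = |Σcross|/2 = 277.6250 mm²
Σ(r_i+r_j)·cross = 20115.0000 → first moment M = |Σ|/6 = 3352.5000
R_c = M/A = 3352.5000/277.6250 = 12.0756 mm
θ = 157° = 2.740167 rad
V = θ·R_c·A = 2.740167·12.0756·277.6250 = 9186.410 mm³

Volume = 9186.410 mm³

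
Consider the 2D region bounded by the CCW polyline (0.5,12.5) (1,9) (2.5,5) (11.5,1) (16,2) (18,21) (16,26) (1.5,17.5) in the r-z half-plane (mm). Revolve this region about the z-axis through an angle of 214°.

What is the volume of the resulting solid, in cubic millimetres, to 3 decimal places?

Volume = 11376.046 mm³

Profile (r,z), 8 vertices: (0.5,12.5) (1,9) (2.5,5) (11.5,1) (16,2) (18,21) (16,26) (1.5,17.5)
edge 0: (0.5,12.5)→(1,9)  cross = 0.5·9 − 1·12.5 = -8.0000; (r_i+r_j)·cross = 1.5·-8.0000 = -12.0000
edge 1: (1,9)→(2.5,5)  cross = 1·5 − 2.5·9 = -17.5000; (r_i+r_j)·cross = 3.5·-17.5000 = -61.2500
edge 2: (2.5,5)→(11.5,1)  cross = 2.5·1 − 11.5·5 = -55.0000; (r_i+r_j)·cross = 14·-55.0000 = -770.0000
edge 3: (11.5,1)→(16,2)  cross = 11.5·2 − 16·1 = 7.0000; (r_i+r_j)·cross = 27.5·7.0000 = 192.5000
edge 4: (16,2)→(18,21)  cross = 16·21 − 18·2 = 300.0000; (r_i+r_j)·cross = 34·300.0000 = 10200.0000
edge 5: (18,21)→(16,26)  cross = 18·26 − 16·21 = 132.0000; (r_i+r_j)·cross = 34·132.0000 = 4488.0000
edge 6: (16,26)→(1.5,17.5)  cross = 16·17.5 − 1.5·26 = 241.0000; (r_i+r_j)·cross = 17.5·241.0000 = 4217.5000
edge 7: (1.5,17.5)→(0.5,12.5)  cross = 1.5·12.5 − 0.5·17.5 = 10.0000; (r_i+r_j)·cross = 2·10.0000 = 20.0000
Σcross = 609.5000 → A = |Σcross|/2 = 304.7500 mm²
Σ(r_i+r_j)·cross = 18274.7500 → first moment M = |Σ|/6 = 3045.7917
R_c = M/A = 3045.7917/304.7500 = 9.9944 mm
θ = 214° = 3.735005 rad
V = θ·R_c·A = 3.735005·9.9944·304.7500 = 11376.046 mm³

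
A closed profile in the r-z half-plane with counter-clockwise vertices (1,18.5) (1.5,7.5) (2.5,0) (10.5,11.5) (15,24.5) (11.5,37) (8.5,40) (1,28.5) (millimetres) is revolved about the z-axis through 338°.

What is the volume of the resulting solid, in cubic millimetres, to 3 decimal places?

Profile (r,z), 8 vertices: (1,18.5) (1.5,7.5) (2.5,0) (10.5,11.5) (15,24.5) (11.5,37) (8.5,40) (1,28.5)
edge 0: (1,18.5)→(1.5,7.5)  cross = 1·7.5 − 1.5·18.5 = -20.2500; (r_i+r_j)·cross = 2.5·-20.2500 = -50.6250
edge 1: (1.5,7.5)→(2.5,0)  cross = 1.5·0 − 2.5·7.5 = -18.7500; (r_i+r_j)·cross = 4·-18.7500 = -75.0000
edge 2: (2.5,0)→(10.5,11.5)  cross = 2.5·11.5 − 10.5·0 = 28.7500; (r_i+r_j)·cross = 13·28.7500 = 373.7500
edge 3: (10.5,11.5)→(15,24.5)  cross = 10.5·24.5 − 15·11.5 = 84.7500; (r_i+r_j)·cross = 25.5·84.7500 = 2161.1250
edge 4: (15,24.5)→(11.5,37)  cross = 15·37 − 11.5·24.5 = 273.2500; (r_i+r_j)·cross = 26.5·273.2500 = 7241.1250
edge 5: (11.5,37)→(8.5,40)  cross = 11.5·40 − 8.5·37 = 145.5000; (r_i+r_j)·cross = 20·145.5000 = 2910.0000
edge 6: (8.5,40)→(1,28.5)  cross = 8.5·28.5 − 1·40 = 202.2500; (r_i+r_j)·cross = 9.5·202.2500 = 1921.3750
edge 7: (1,28.5)→(1,18.5)  cross = 1·18.5 − 1·28.5 = -10.0000; (r_i+r_j)·cross = 2·-10.0000 = -20.0000
Σcross = 685.5000 → A = |Σcross|/2 = 342.7500 mm²
Σ(r_i+r_j)·cross = 14461.7500 → first moment M = |Σ|/6 = 2410.2917
R_c = M/A = 2410.2917/342.7500 = 7.0322 mm
θ = 338° = 5.899213 rad
V = θ·R_c·A = 5.899213·7.0322·342.7500 = 14218.824 mm³

Volume = 14218.824 mm³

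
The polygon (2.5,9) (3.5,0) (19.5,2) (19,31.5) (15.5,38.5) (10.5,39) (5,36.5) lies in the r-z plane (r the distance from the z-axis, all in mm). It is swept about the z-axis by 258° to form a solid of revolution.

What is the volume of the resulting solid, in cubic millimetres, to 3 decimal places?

Volume = 28764.278 mm³

Profile (r,z), 7 vertices: (2.5,9) (3.5,0) (19.5,2) (19,31.5) (15.5,38.5) (10.5,39) (5,36.5)
edge 0: (2.5,9)→(3.5,0)  cross = 2.5·0 − 3.5·9 = -31.5000; (r_i+r_j)·cross = 6·-31.5000 = -189.0000
edge 1: (3.5,0)→(19.5,2)  cross = 3.5·2 − 19.5·0 = 7.0000; (r_i+r_j)·cross = 23·7.0000 = 161.0000
edge 2: (19.5,2)→(19,31.5)  cross = 19.5·31.5 − 19·2 = 576.2500; (r_i+r_j)·cross = 38.5·576.2500 = 22185.6250
edge 3: (19,31.5)→(15.5,38.5)  cross = 19·38.5 − 15.5·31.5 = 243.2500; (r_i+r_j)·cross = 34.5·243.2500 = 8392.1250
edge 4: (15.5,38.5)→(10.5,39)  cross = 15.5·39 − 10.5·38.5 = 200.2500; (r_i+r_j)·cross = 26·200.2500 = 5206.5000
edge 5: (10.5,39)→(5,36.5)  cross = 10.5·36.5 − 5·39 = 188.2500; (r_i+r_j)·cross = 15.5·188.2500 = 2917.8750
edge 6: (5,36.5)→(2.5,9)  cross = 5·9 − 2.5·36.5 = -46.2500; (r_i+r_j)·cross = 7.5·-46.2500 = -346.8750
Σcross = 1137.2500 → A = |Σcross|/2 = 568.6250 mm²
Σ(r_i+r_j)·cross = 38327.2500 → first moment M = |Σ|/6 = 6387.8750
R_c = M/A = 6387.8750/568.6250 = 11.2339 mm
θ = 258° = 4.502949 rad
V = θ·R_c·A = 4.502949·11.2339·568.6250 = 28764.278 mm³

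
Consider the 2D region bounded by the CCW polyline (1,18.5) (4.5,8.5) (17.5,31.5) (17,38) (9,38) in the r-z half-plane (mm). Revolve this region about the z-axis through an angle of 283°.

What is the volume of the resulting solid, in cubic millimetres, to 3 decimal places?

Profile (r,z), 5 vertices: (1,18.5) (4.5,8.5) (17.5,31.5) (17,38) (9,38)
edge 0: (1,18.5)→(4.5,8.5)  cross = 1·8.5 − 4.5·18.5 = -74.7500; (r_i+r_j)·cross = 5.5·-74.7500 = -411.1250
edge 1: (4.5,8.5)→(17.5,31.5)  cross = 4.5·31.5 − 17.5·8.5 = -7.0000; (r_i+r_j)·cross = 22·-7.0000 = -154.0000
edge 2: (17.5,31.5)→(17,38)  cross = 17.5·38 − 17·31.5 = 129.5000; (r_i+r_j)·cross = 34.5·129.5000 = 4467.7500
edge 3: (17,38)→(9,38)  cross = 17·38 − 9·38 = 304.0000; (r_i+r_j)·cross = 26·304.0000 = 7904.0000
edge 4: (9,38)→(1,18.5)  cross = 9·18.5 − 1·38 = 128.5000; (r_i+r_j)·cross = 10·128.5000 = 1285.0000
Σcross = 480.2500 → A = |Σcross|/2 = 240.1250 mm²
Σ(r_i+r_j)·cross = 13091.6250 → first moment M = |Σ|/6 = 2181.9375
R_c = M/A = 2181.9375/240.1250 = 9.0867 mm
θ = 283° = 4.939282 rad
V = θ·R_c·A = 4.939282·9.0867·240.1250 = 10777.204 mm³

Volume = 10777.204 mm³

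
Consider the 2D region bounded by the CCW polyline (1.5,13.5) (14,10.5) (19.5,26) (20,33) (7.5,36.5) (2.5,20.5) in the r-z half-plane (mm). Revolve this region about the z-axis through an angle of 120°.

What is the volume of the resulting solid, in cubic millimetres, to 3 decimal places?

Volume = 7481.703 mm³

Profile (r,z), 6 vertices: (1.5,13.5) (14,10.5) (19.5,26) (20,33) (7.5,36.5) (2.5,20.5)
edge 0: (1.5,13.5)→(14,10.5)  cross = 1.5·10.5 − 14·13.5 = -173.2500; (r_i+r_j)·cross = 15.5·-173.2500 = -2685.3750
edge 1: (14,10.5)→(19.5,26)  cross = 14·26 − 19.5·10.5 = 159.2500; (r_i+r_j)·cross = 33.5·159.2500 = 5334.8750
edge 2: (19.5,26)→(20,33)  cross = 19.5·33 − 20·26 = 123.5000; (r_i+r_j)·cross = 39.5·123.5000 = 4878.2500
edge 3: (20,33)→(7.5,36.5)  cross = 20·36.5 − 7.5·33 = 482.5000; (r_i+r_j)·cross = 27.5·482.5000 = 13268.7500
edge 4: (7.5,36.5)→(2.5,20.5)  cross = 7.5·20.5 − 2.5·36.5 = 62.5000; (r_i+r_j)·cross = 10·62.5000 = 625.0000
edge 5: (2.5,20.5)→(1.5,13.5)  cross = 2.5·13.5 − 1.5·20.5 = 3.0000; (r_i+r_j)·cross = 4·3.0000 = 12.0000
Σcross = 657.5000 → A = |Σcross|/2 = 328.7500 mm²
Σ(r_i+r_j)·cross = 21433.5000 → first moment M = |Σ|/6 = 3572.2500
R_c = M/A = 3572.2500/328.7500 = 10.8662 mm
θ = 120° = 2.094395 rad
V = θ·R_c·A = 2.094395·10.8662·328.7500 = 7481.703 mm³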